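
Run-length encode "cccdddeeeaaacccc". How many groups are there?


Input: cccdddeeeaaacccc
Scanning for consecutive runs:
  Group 1: 'c' x 3 (positions 0-2)
  Group 2: 'd' x 3 (positions 3-5)
  Group 3: 'e' x 3 (positions 6-8)
  Group 4: 'a' x 3 (positions 9-11)
  Group 5: 'c' x 4 (positions 12-15)
Total groups: 5

5


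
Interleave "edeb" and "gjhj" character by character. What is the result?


Interleaving "edeb" and "gjhj":
  Position 0: 'e' from first, 'g' from second => "eg"
  Position 1: 'd' from first, 'j' from second => "dj"
  Position 2: 'e' from first, 'h' from second => "eh"
  Position 3: 'b' from first, 'j' from second => "bj"
Result: egdjehbj

egdjehbj


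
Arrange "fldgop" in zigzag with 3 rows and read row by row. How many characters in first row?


Zigzag "fldgop" into 3 rows:
Placing characters:
  'f' => row 0
  'l' => row 1
  'd' => row 2
  'g' => row 1
  'o' => row 0
  'p' => row 1
Rows:
  Row 0: "fo"
  Row 1: "lgp"
  Row 2: "d"
First row length: 2

2


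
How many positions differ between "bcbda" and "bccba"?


Comparing "bcbda" and "bccba" position by position:
  Position 0: 'b' vs 'b' => same
  Position 1: 'c' vs 'c' => same
  Position 2: 'b' vs 'c' => DIFFER
  Position 3: 'd' vs 'b' => DIFFER
  Position 4: 'a' vs 'a' => same
Positions that differ: 2

2


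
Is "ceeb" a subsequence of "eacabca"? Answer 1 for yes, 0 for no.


Check if "ceeb" is a subsequence of "eacabca"
Greedy scan:
  Position 0 ('e'): no match needed
  Position 1 ('a'): no match needed
  Position 2 ('c'): matches sub[0] = 'c'
  Position 3 ('a'): no match needed
  Position 4 ('b'): no match needed
  Position 5 ('c'): no match needed
  Position 6 ('a'): no match needed
Only matched 1/4 characters => not a subsequence

0


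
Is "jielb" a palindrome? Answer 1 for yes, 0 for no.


Input: jielb
Reversed: bleij
  Compare pos 0 ('j') with pos 4 ('b'): MISMATCH
  Compare pos 1 ('i') with pos 3 ('l'): MISMATCH
Result: not a palindrome

0


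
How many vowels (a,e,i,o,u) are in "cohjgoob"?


Input: cohjgoob
Checking each character:
  'c' at position 0: consonant
  'o' at position 1: vowel (running total: 1)
  'h' at position 2: consonant
  'j' at position 3: consonant
  'g' at position 4: consonant
  'o' at position 5: vowel (running total: 2)
  'o' at position 6: vowel (running total: 3)
  'b' at position 7: consonant
Total vowels: 3

3


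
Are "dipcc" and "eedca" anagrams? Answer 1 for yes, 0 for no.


Strings: "dipcc", "eedca"
Sorted first:  ccdip
Sorted second: acdee
Differ at position 0: 'c' vs 'a' => not anagrams

0


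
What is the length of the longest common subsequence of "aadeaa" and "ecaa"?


LCS of "aadeaa" and "ecaa"
DP table:
           e    c    a    a
      0    0    0    0    0
  a   0    0    0    1    1
  a   0    0    0    1    2
  d   0    0    0    1    2
  e   0    1    1    1    2
  a   0    1    1    2    2
  a   0    1    1    2    3
LCS length = dp[6][4] = 3

3


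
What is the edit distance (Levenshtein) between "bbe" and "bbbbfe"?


Computing edit distance: "bbe" -> "bbbbfe"
DP table:
           b    b    b    b    f    e
      0    1    2    3    4    5    6
  b   1    0    1    2    3    4    5
  b   2    1    0    1    2    3    4
  e   3    2    1    1    2    3    3
Edit distance = dp[3][6] = 3

3


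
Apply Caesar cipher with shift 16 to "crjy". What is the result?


Caesar cipher: shift "crjy" by 16
  'c' (pos 2) + 16 = pos 18 = 's'
  'r' (pos 17) + 16 = pos 7 = 'h'
  'j' (pos 9) + 16 = pos 25 = 'z'
  'y' (pos 24) + 16 = pos 14 = 'o'
Result: shzo

shzo


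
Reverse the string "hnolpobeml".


Input: hnolpobeml
Reading characters right to left:
  Position 9: 'l'
  Position 8: 'm'
  Position 7: 'e'
  Position 6: 'b'
  Position 5: 'o'
  Position 4: 'p'
  Position 3: 'l'
  Position 2: 'o'
  Position 1: 'n'
  Position 0: 'h'
Reversed: lmeboplonh

lmeboplonh


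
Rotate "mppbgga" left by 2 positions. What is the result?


Input: "mppbgga", rotate left by 2
First 2 characters: "mp"
Remaining characters: "pbgga"
Concatenate remaining + first: "pbgga" + "mp" = "pbggamp"

pbggamp


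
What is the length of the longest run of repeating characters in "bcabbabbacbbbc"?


Input: "bcabbabbacbbbc"
Scanning for longest run:
  Position 1 ('c'): new char, reset run to 1
  Position 2 ('a'): new char, reset run to 1
  Position 3 ('b'): new char, reset run to 1
  Position 4 ('b'): continues run of 'b', length=2
  Position 5 ('a'): new char, reset run to 1
  Position 6 ('b'): new char, reset run to 1
  Position 7 ('b'): continues run of 'b', length=2
  Position 8 ('a'): new char, reset run to 1
  Position 9 ('c'): new char, reset run to 1
  Position 10 ('b'): new char, reset run to 1
  Position 11 ('b'): continues run of 'b', length=2
  Position 12 ('b'): continues run of 'b', length=3
  Position 13 ('c'): new char, reset run to 1
Longest run: 'b' with length 3

3


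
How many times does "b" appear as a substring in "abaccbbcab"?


Searching for "b" in "abaccbbcab"
Scanning each position:
  Position 0: "a" => no
  Position 1: "b" => MATCH
  Position 2: "a" => no
  Position 3: "c" => no
  Position 4: "c" => no
  Position 5: "b" => MATCH
  Position 6: "b" => MATCH
  Position 7: "c" => no
  Position 8: "a" => no
  Position 9: "b" => MATCH
Total occurrences: 4

4


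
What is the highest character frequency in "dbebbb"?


Input: dbebbb
Character counts:
  'b': 4
  'd': 1
  'e': 1
Maximum frequency: 4

4


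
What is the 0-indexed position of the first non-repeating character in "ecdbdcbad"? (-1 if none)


Input: ecdbdcbad
Character frequencies:
  'a': 1
  'b': 2
  'c': 2
  'd': 3
  'e': 1
Scanning left to right for freq == 1:
  Position 0 ('e'): unique! => answer = 0

0


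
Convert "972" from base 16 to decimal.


Input: "972" in base 16
Positional expansion:
  Digit '9' (value 9) x 16^2 = 2304
  Digit '7' (value 7) x 16^1 = 112
  Digit '2' (value 2) x 16^0 = 2
Sum = 2418

2418


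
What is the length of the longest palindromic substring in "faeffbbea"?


Input: "faeffbbea"
Checking substrings for palindromes:
  [3:5] "ff" (len 2) => palindrome
  [5:7] "bb" (len 2) => palindrome
Longest palindromic substring: "ff" with length 2

2


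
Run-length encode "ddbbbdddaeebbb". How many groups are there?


Input: ddbbbdddaeebbb
Scanning for consecutive runs:
  Group 1: 'd' x 2 (positions 0-1)
  Group 2: 'b' x 3 (positions 2-4)
  Group 3: 'd' x 3 (positions 5-7)
  Group 4: 'a' x 1 (positions 8-8)
  Group 5: 'e' x 2 (positions 9-10)
  Group 6: 'b' x 3 (positions 11-13)
Total groups: 6

6


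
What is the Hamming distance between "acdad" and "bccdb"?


Comparing "acdad" and "bccdb" position by position:
  Position 0: 'a' vs 'b' => differ
  Position 1: 'c' vs 'c' => same
  Position 2: 'd' vs 'c' => differ
  Position 3: 'a' vs 'd' => differ
  Position 4: 'd' vs 'b' => differ
Total differences (Hamming distance): 4

4


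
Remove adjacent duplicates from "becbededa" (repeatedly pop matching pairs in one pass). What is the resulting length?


Input: becbededa
Stack-based adjacent duplicate removal:
  Read 'b': push. Stack: b
  Read 'e': push. Stack: be
  Read 'c': push. Stack: bec
  Read 'b': push. Stack: becb
  Read 'e': push. Stack: becbe
  Read 'd': push. Stack: becbed
  Read 'e': push. Stack: becbede
  Read 'd': push. Stack: becbeded
  Read 'a': push. Stack: becbededa
Final stack: "becbededa" (length 9)

9


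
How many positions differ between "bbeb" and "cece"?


Comparing "bbeb" and "cece" position by position:
  Position 0: 'b' vs 'c' => DIFFER
  Position 1: 'b' vs 'e' => DIFFER
  Position 2: 'e' vs 'c' => DIFFER
  Position 3: 'b' vs 'e' => DIFFER
Positions that differ: 4

4


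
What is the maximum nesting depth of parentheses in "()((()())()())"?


Input: "()((()())()())"
Tracking depth:
  Position 0 '(': depth becomes 1
  Position 1 ')': depth becomes 0
  Position 2 '(': depth becomes 1
  Position 3 '(': depth becomes 2
  Position 4 '(': depth becomes 3
  Position 5 ')': depth becomes 2
  Position 6 '(': depth becomes 3
  Position 7 ')': depth becomes 2
  Position 8 ')': depth becomes 1
  Position 9 '(': depth becomes 2
  Position 10 ')': depth becomes 1
  Position 11 '(': depth becomes 2
  Position 12 ')': depth becomes 1
  Position 13 ')': depth becomes 0
Maximum depth reached: 3

3


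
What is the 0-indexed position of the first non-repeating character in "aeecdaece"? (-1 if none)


Input: aeecdaece
Character frequencies:
  'a': 2
  'c': 2
  'd': 1
  'e': 4
Scanning left to right for freq == 1:
  Position 0 ('a'): freq=2, skip
  Position 1 ('e'): freq=4, skip
  Position 2 ('e'): freq=4, skip
  Position 3 ('c'): freq=2, skip
  Position 4 ('d'): unique! => answer = 4

4


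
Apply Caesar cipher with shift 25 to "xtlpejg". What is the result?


Caesar cipher: shift "xtlpejg" by 25
  'x' (pos 23) + 25 = pos 22 = 'w'
  't' (pos 19) + 25 = pos 18 = 's'
  'l' (pos 11) + 25 = pos 10 = 'k'
  'p' (pos 15) + 25 = pos 14 = 'o'
  'e' (pos 4) + 25 = pos 3 = 'd'
  'j' (pos 9) + 25 = pos 8 = 'i'
  'g' (pos 6) + 25 = pos 5 = 'f'
Result: wskodif

wskodif


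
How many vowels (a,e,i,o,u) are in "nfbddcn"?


Input: nfbddcn
Checking each character:
  'n' at position 0: consonant
  'f' at position 1: consonant
  'b' at position 2: consonant
  'd' at position 3: consonant
  'd' at position 4: consonant
  'c' at position 5: consonant
  'n' at position 6: consonant
Total vowels: 0

0


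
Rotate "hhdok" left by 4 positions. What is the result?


Input: "hhdok", rotate left by 4
First 4 characters: "hhdo"
Remaining characters: "k"
Concatenate remaining + first: "k" + "hhdo" = "khhdo"

khhdo


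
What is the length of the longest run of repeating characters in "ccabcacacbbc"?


Input: "ccabcacacbbc"
Scanning for longest run:
  Position 1 ('c'): continues run of 'c', length=2
  Position 2 ('a'): new char, reset run to 1
  Position 3 ('b'): new char, reset run to 1
  Position 4 ('c'): new char, reset run to 1
  Position 5 ('a'): new char, reset run to 1
  Position 6 ('c'): new char, reset run to 1
  Position 7 ('a'): new char, reset run to 1
  Position 8 ('c'): new char, reset run to 1
  Position 9 ('b'): new char, reset run to 1
  Position 10 ('b'): continues run of 'b', length=2
  Position 11 ('c'): new char, reset run to 1
Longest run: 'c' with length 2

2


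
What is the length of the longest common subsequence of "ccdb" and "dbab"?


LCS of "ccdb" and "dbab"
DP table:
           d    b    a    b
      0    0    0    0    0
  c   0    0    0    0    0
  c   0    0    0    0    0
  d   0    1    1    1    1
  b   0    1    2    2    2
LCS length = dp[4][4] = 2

2


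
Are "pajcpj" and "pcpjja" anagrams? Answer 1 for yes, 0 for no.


Strings: "pajcpj", "pcpjja"
Sorted first:  acjjpp
Sorted second: acjjpp
Sorted forms match => anagrams

1


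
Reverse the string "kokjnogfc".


Input: kokjnogfc
Reading characters right to left:
  Position 8: 'c'
  Position 7: 'f'
  Position 6: 'g'
  Position 5: 'o'
  Position 4: 'n'
  Position 3: 'j'
  Position 2: 'k'
  Position 1: 'o'
  Position 0: 'k'
Reversed: cfgonjkok

cfgonjkok


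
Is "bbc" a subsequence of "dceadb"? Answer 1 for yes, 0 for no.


Check if "bbc" is a subsequence of "dceadb"
Greedy scan:
  Position 0 ('d'): no match needed
  Position 1 ('c'): no match needed
  Position 2 ('e'): no match needed
  Position 3 ('a'): no match needed
  Position 4 ('d'): no match needed
  Position 5 ('b'): matches sub[0] = 'b'
Only matched 1/3 characters => not a subsequence

0


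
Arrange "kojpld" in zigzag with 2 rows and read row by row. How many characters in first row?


Zigzag "kojpld" into 2 rows:
Placing characters:
  'k' => row 0
  'o' => row 1
  'j' => row 0
  'p' => row 1
  'l' => row 0
  'd' => row 1
Rows:
  Row 0: "kjl"
  Row 1: "opd"
First row length: 3

3


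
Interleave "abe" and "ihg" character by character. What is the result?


Interleaving "abe" and "ihg":
  Position 0: 'a' from first, 'i' from second => "ai"
  Position 1: 'b' from first, 'h' from second => "bh"
  Position 2: 'e' from first, 'g' from second => "eg"
Result: aibheg

aibheg


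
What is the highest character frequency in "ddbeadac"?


Input: ddbeadac
Character counts:
  'a': 2
  'b': 1
  'c': 1
  'd': 3
  'e': 1
Maximum frequency: 3

3


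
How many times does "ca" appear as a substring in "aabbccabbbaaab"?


Searching for "ca" in "aabbccabbbaaab"
Scanning each position:
  Position 0: "aa" => no
  Position 1: "ab" => no
  Position 2: "bb" => no
  Position 3: "bc" => no
  Position 4: "cc" => no
  Position 5: "ca" => MATCH
  Position 6: "ab" => no
  Position 7: "bb" => no
  Position 8: "bb" => no
  Position 9: "ba" => no
  Position 10: "aa" => no
  Position 11: "aa" => no
  Position 12: "ab" => no
Total occurrences: 1

1


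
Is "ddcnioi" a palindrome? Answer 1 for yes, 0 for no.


Input: ddcnioi
Reversed: ioincdd
  Compare pos 0 ('d') with pos 6 ('i'): MISMATCH
  Compare pos 1 ('d') with pos 5 ('o'): MISMATCH
  Compare pos 2 ('c') with pos 4 ('i'): MISMATCH
Result: not a palindrome

0


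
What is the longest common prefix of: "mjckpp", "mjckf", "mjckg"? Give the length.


Words: mjckpp, mjckf, mjckg
  Position 0: all 'm' => match
  Position 1: all 'j' => match
  Position 2: all 'c' => match
  Position 3: all 'k' => match
  Position 4: ('p', 'f', 'g') => mismatch, stop
LCP = "mjck" (length 4)

4


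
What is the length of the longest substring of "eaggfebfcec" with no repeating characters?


Input: "eaggfebfcec"
Sliding window (track last position of each char):
  Position 0 ('e'): window [0,0] length 1 -- new best
  Position 1 ('a'): window [0,1] length 2 -- new best
  Position 2 ('g'): window [0,2] length 3 -- new best
  Position 3 ('g'): repeat (last at 2), move window start to 3
  Position 3 ('g'): window [3,3] length 1
  Position 4 ('f'): window [3,4] length 2
  Position 5 ('e'): window [3,5] length 3
  Position 6 ('b'): window [3,6] length 4 -- new best
  Position 7 ('f'): repeat (last at 4), move window start to 5
  Position 7 ('f'): window [5,7] length 3
  Position 8 ('c'): window [5,8] length 4
  Position 9 ('e'): repeat (last at 5), move window start to 6
  Position 9 ('e'): window [6,9] length 4
  Position 10 ('c'): repeat (last at 8), move window start to 9
  Position 10 ('c'): window [9,10] length 2
Longest substring with no repeats: "gfeb" with length 4

4


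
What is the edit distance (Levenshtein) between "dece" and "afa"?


Computing edit distance: "dece" -> "afa"
DP table:
           a    f    a
      0    1    2    3
  d   1    1    2    3
  e   2    2    2    3
  c   3    3    3    3
  e   4    4    4    4
Edit distance = dp[4][3] = 4

4


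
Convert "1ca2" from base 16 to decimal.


Input: "1ca2" in base 16
Positional expansion:
  Digit '1' (value 1) x 16^3 = 4096
  Digit 'c' (value 12) x 16^2 = 3072
  Digit 'a' (value 10) x 16^1 = 160
  Digit '2' (value 2) x 16^0 = 2
Sum = 7330

7330


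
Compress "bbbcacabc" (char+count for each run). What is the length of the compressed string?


Input: bbbcacabc
Runs:
  'b' x 3 => "b3"
  'c' x 1 => "c1"
  'a' x 1 => "a1"
  'c' x 1 => "c1"
  'a' x 1 => "a1"
  'b' x 1 => "b1"
  'c' x 1 => "c1"
Compressed: "b3c1a1c1a1b1c1"
Compressed length: 14

14


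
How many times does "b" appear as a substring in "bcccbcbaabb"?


Searching for "b" in "bcccbcbaabb"
Scanning each position:
  Position 0: "b" => MATCH
  Position 1: "c" => no
  Position 2: "c" => no
  Position 3: "c" => no
  Position 4: "b" => MATCH
  Position 5: "c" => no
  Position 6: "b" => MATCH
  Position 7: "a" => no
  Position 8: "a" => no
  Position 9: "b" => MATCH
  Position 10: "b" => MATCH
Total occurrences: 5

5


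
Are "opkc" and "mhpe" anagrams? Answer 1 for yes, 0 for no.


Strings: "opkc", "mhpe"
Sorted first:  ckop
Sorted second: ehmp
Differ at position 0: 'c' vs 'e' => not anagrams

0


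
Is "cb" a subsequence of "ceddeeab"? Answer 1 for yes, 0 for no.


Check if "cb" is a subsequence of "ceddeeab"
Greedy scan:
  Position 0 ('c'): matches sub[0] = 'c'
  Position 1 ('e'): no match needed
  Position 2 ('d'): no match needed
  Position 3 ('d'): no match needed
  Position 4 ('e'): no match needed
  Position 5 ('e'): no match needed
  Position 6 ('a'): no match needed
  Position 7 ('b'): matches sub[1] = 'b'
All 2 characters matched => is a subsequence

1


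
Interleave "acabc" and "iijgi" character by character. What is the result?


Interleaving "acabc" and "iijgi":
  Position 0: 'a' from first, 'i' from second => "ai"
  Position 1: 'c' from first, 'i' from second => "ci"
  Position 2: 'a' from first, 'j' from second => "aj"
  Position 3: 'b' from first, 'g' from second => "bg"
  Position 4: 'c' from first, 'i' from second => "ci"
Result: aiciajbgci

aiciajbgci


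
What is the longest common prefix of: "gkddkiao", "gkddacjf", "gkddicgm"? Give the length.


Words: gkddkiao, gkddacjf, gkddicgm
  Position 0: all 'g' => match
  Position 1: all 'k' => match
  Position 2: all 'd' => match
  Position 3: all 'd' => match
  Position 4: ('k', 'a', 'i') => mismatch, stop
LCP = "gkdd" (length 4)

4


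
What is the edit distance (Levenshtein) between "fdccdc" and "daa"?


Computing edit distance: "fdccdc" -> "daa"
DP table:
           d    a    a
      0    1    2    3
  f   1    1    2    3
  d   2    1    2    3
  c   3    2    2    3
  c   4    3    3    3
  d   5    4    4    4
  c   6    5    5    5
Edit distance = dp[6][3] = 5

5


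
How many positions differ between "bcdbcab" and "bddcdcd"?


Comparing "bcdbcab" and "bddcdcd" position by position:
  Position 0: 'b' vs 'b' => same
  Position 1: 'c' vs 'd' => DIFFER
  Position 2: 'd' vs 'd' => same
  Position 3: 'b' vs 'c' => DIFFER
  Position 4: 'c' vs 'd' => DIFFER
  Position 5: 'a' vs 'c' => DIFFER
  Position 6: 'b' vs 'd' => DIFFER
Positions that differ: 5

5


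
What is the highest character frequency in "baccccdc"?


Input: baccccdc
Character counts:
  'a': 1
  'b': 1
  'c': 5
  'd': 1
Maximum frequency: 5

5


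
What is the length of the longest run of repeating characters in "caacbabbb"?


Input: "caacbabbb"
Scanning for longest run:
  Position 1 ('a'): new char, reset run to 1
  Position 2 ('a'): continues run of 'a', length=2
  Position 3 ('c'): new char, reset run to 1
  Position 4 ('b'): new char, reset run to 1
  Position 5 ('a'): new char, reset run to 1
  Position 6 ('b'): new char, reset run to 1
  Position 7 ('b'): continues run of 'b', length=2
  Position 8 ('b'): continues run of 'b', length=3
Longest run: 'b' with length 3

3


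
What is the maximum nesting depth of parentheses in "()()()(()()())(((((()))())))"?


Input: "()()()(()()())(((((()))())))"
Tracking depth:
  Position 0 '(': depth becomes 1
  Position 1 ')': depth becomes 0
  Position 2 '(': depth becomes 1
  Position 3 ')': depth becomes 0
  Position 4 '(': depth becomes 1
  Position 5 ')': depth becomes 0
  Position 6 '(': depth becomes 1
  Position 7 '(': depth becomes 2
  Position 8 ')': depth becomes 1
  Position 9 '(': depth becomes 2
  Position 10 ')': depth becomes 1
  Position 11 '(': depth becomes 2
  Position 12 ')': depth becomes 1
  Position 13 ')': depth becomes 0
  Position 14 '(': depth becomes 1
  Position 15 '(': depth becomes 2
  Position 16 '(': depth becomes 3
  Position 17 '(': depth becomes 4
  Position 18 '(': depth becomes 5
  Position 19 '(': depth becomes 6
  Position 20 ')': depth becomes 5
  Position 21 ')': depth becomes 4
  Position 22 ')': depth becomes 3
  Position 23 '(': depth becomes 4
  Position 24 ')': depth becomes 3
  Position 25 ')': depth becomes 2
  Position 26 ')': depth becomes 1
  Position 27 ')': depth becomes 0
Maximum depth reached: 6

6


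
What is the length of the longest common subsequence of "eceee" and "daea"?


LCS of "eceee" and "daea"
DP table:
           d    a    e    a
      0    0    0    0    0
  e   0    0    0    1    1
  c   0    0    0    1    1
  e   0    0    0    1    1
  e   0    0    0    1    1
  e   0    0    0    1    1
LCS length = dp[5][4] = 1

1


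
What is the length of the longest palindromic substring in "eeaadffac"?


Input: "eeaadffac"
Checking substrings for palindromes:
  [0:2] "ee" (len 2) => palindrome
  [2:4] "aa" (len 2) => palindrome
  [5:7] "ff" (len 2) => palindrome
Longest palindromic substring: "ee" with length 2

2


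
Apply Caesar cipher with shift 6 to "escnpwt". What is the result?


Caesar cipher: shift "escnpwt" by 6
  'e' (pos 4) + 6 = pos 10 = 'k'
  's' (pos 18) + 6 = pos 24 = 'y'
  'c' (pos 2) + 6 = pos 8 = 'i'
  'n' (pos 13) + 6 = pos 19 = 't'
  'p' (pos 15) + 6 = pos 21 = 'v'
  'w' (pos 22) + 6 = pos 2 = 'c'
  't' (pos 19) + 6 = pos 25 = 'z'
Result: kyitvcz

kyitvcz


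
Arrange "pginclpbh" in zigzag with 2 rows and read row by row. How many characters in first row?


Zigzag "pginclpbh" into 2 rows:
Placing characters:
  'p' => row 0
  'g' => row 1
  'i' => row 0
  'n' => row 1
  'c' => row 0
  'l' => row 1
  'p' => row 0
  'b' => row 1
  'h' => row 0
Rows:
  Row 0: "picph"
  Row 1: "gnlb"
First row length: 5

5


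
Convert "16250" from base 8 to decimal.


Input: "16250" in base 8
Positional expansion:
  Digit '1' (value 1) x 8^4 = 4096
  Digit '6' (value 6) x 8^3 = 3072
  Digit '2' (value 2) x 8^2 = 128
  Digit '5' (value 5) x 8^1 = 40
  Digit '0' (value 0) x 8^0 = 0
Sum = 7336

7336


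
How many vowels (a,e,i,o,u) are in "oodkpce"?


Input: oodkpce
Checking each character:
  'o' at position 0: vowel (running total: 1)
  'o' at position 1: vowel (running total: 2)
  'd' at position 2: consonant
  'k' at position 3: consonant
  'p' at position 4: consonant
  'c' at position 5: consonant
  'e' at position 6: vowel (running total: 3)
Total vowels: 3

3


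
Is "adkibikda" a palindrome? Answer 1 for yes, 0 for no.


Input: adkibikda
Reversed: adkibikda
  Compare pos 0 ('a') with pos 8 ('a'): match
  Compare pos 1 ('d') with pos 7 ('d'): match
  Compare pos 2 ('k') with pos 6 ('k'): match
  Compare pos 3 ('i') with pos 5 ('i'): match
Result: palindrome

1


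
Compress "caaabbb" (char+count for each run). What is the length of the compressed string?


Input: caaabbb
Runs:
  'c' x 1 => "c1"
  'a' x 3 => "a3"
  'b' x 3 => "b3"
Compressed: "c1a3b3"
Compressed length: 6

6


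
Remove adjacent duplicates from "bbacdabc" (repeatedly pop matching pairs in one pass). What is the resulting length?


Input: bbacdabc
Stack-based adjacent duplicate removal:
  Read 'b': push. Stack: b
  Read 'b': matches stack top 'b' => pop. Stack: (empty)
  Read 'a': push. Stack: a
  Read 'c': push. Stack: ac
  Read 'd': push. Stack: acd
  Read 'a': push. Stack: acda
  Read 'b': push. Stack: acdab
  Read 'c': push. Stack: acdabc
Final stack: "acdabc" (length 6)

6


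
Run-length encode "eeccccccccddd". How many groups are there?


Input: eeccccccccddd
Scanning for consecutive runs:
  Group 1: 'e' x 2 (positions 0-1)
  Group 2: 'c' x 8 (positions 2-9)
  Group 3: 'd' x 3 (positions 10-12)
Total groups: 3

3


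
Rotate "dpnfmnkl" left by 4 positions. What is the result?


Input: "dpnfmnkl", rotate left by 4
First 4 characters: "dpnf"
Remaining characters: "mnkl"
Concatenate remaining + first: "mnkl" + "dpnf" = "mnkldpnf"

mnkldpnf


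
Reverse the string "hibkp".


Input: hibkp
Reading characters right to left:
  Position 4: 'p'
  Position 3: 'k'
  Position 2: 'b'
  Position 1: 'i'
  Position 0: 'h'
Reversed: pkbih

pkbih


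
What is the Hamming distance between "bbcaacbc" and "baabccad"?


Comparing "bbcaacbc" and "baabccad" position by position:
  Position 0: 'b' vs 'b' => same
  Position 1: 'b' vs 'a' => differ
  Position 2: 'c' vs 'a' => differ
  Position 3: 'a' vs 'b' => differ
  Position 4: 'a' vs 'c' => differ
  Position 5: 'c' vs 'c' => same
  Position 6: 'b' vs 'a' => differ
  Position 7: 'c' vs 'd' => differ
Total differences (Hamming distance): 6

6


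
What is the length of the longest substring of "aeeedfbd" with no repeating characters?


Input: "aeeedfbd"
Sliding window (track last position of each char):
  Position 0 ('a'): window [0,0] length 1 -- new best
  Position 1 ('e'): window [0,1] length 2 -- new best
  Position 2 ('e'): repeat (last at 1), move window start to 2
  Position 2 ('e'): window [2,2] length 1
  Position 3 ('e'): repeat (last at 2), move window start to 3
  Position 3 ('e'): window [3,3] length 1
  Position 4 ('d'): window [3,4] length 2
  Position 5 ('f'): window [3,5] length 3 -- new best
  Position 6 ('b'): window [3,6] length 4 -- new best
  Position 7 ('d'): repeat (last at 4), move window start to 5
  Position 7 ('d'): window [5,7] length 3
Longest substring with no repeats: "edfb" with length 4

4


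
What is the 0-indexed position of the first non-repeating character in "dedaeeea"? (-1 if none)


Input: dedaeeea
Character frequencies:
  'a': 2
  'd': 2
  'e': 4
Scanning left to right for freq == 1:
  Position 0 ('d'): freq=2, skip
  Position 1 ('e'): freq=4, skip
  Position 2 ('d'): freq=2, skip
  Position 3 ('a'): freq=2, skip
  Position 4 ('e'): freq=4, skip
  Position 5 ('e'): freq=4, skip
  Position 6 ('e'): freq=4, skip
  Position 7 ('a'): freq=2, skip
  No unique character found => answer = -1

-1


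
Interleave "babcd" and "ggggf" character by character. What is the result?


Interleaving "babcd" and "ggggf":
  Position 0: 'b' from first, 'g' from second => "bg"
  Position 1: 'a' from first, 'g' from second => "ag"
  Position 2: 'b' from first, 'g' from second => "bg"
  Position 3: 'c' from first, 'g' from second => "cg"
  Position 4: 'd' from first, 'f' from second => "df"
Result: bgagbgcgdf

bgagbgcgdf


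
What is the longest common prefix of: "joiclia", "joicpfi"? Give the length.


Words: joiclia, joicpfi
  Position 0: all 'j' => match
  Position 1: all 'o' => match
  Position 2: all 'i' => match
  Position 3: all 'c' => match
  Position 4: ('l', 'p') => mismatch, stop
LCP = "joic" (length 4)

4


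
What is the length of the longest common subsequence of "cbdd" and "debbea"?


LCS of "cbdd" and "debbea"
DP table:
           d    e    b    b    e    a
      0    0    0    0    0    0    0
  c   0    0    0    0    0    0    0
  b   0    0    0    1    1    1    1
  d   0    1    1    1    1    1    1
  d   0    1    1    1    1    1    1
LCS length = dp[4][6] = 1

1


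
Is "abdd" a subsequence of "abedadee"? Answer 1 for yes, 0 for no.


Check if "abdd" is a subsequence of "abedadee"
Greedy scan:
  Position 0 ('a'): matches sub[0] = 'a'
  Position 1 ('b'): matches sub[1] = 'b'
  Position 2 ('e'): no match needed
  Position 3 ('d'): matches sub[2] = 'd'
  Position 4 ('a'): no match needed
  Position 5 ('d'): matches sub[3] = 'd'
  Position 6 ('e'): no match needed
  Position 7 ('e'): no match needed
All 4 characters matched => is a subsequence

1


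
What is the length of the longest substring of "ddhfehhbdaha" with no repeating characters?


Input: "ddhfehhbdaha"
Sliding window (track last position of each char):
  Position 0 ('d'): window [0,0] length 1 -- new best
  Position 1 ('d'): repeat (last at 0), move window start to 1
  Position 1 ('d'): window [1,1] length 1
  Position 2 ('h'): window [1,2] length 2 -- new best
  Position 3 ('f'): window [1,3] length 3 -- new best
  Position 4 ('e'): window [1,4] length 4 -- new best
  Position 5 ('h'): repeat (last at 2), move window start to 3
  Position 5 ('h'): window [3,5] length 3
  Position 6 ('h'): repeat (last at 5), move window start to 6
  Position 6 ('h'): window [6,6] length 1
  Position 7 ('b'): window [6,7] length 2
  Position 8 ('d'): window [6,8] length 3
  Position 9 ('a'): window [6,9] length 4
  Position 10 ('h'): repeat (last at 6), move window start to 7
  Position 10 ('h'): window [7,10] length 4
  Position 11 ('a'): repeat (last at 9), move window start to 10
  Position 11 ('a'): window [10,11] length 2
Longest substring with no repeats: "dhfe" with length 4

4


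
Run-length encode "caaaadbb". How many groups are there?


Input: caaaadbb
Scanning for consecutive runs:
  Group 1: 'c' x 1 (positions 0-0)
  Group 2: 'a' x 4 (positions 1-4)
  Group 3: 'd' x 1 (positions 5-5)
  Group 4: 'b' x 2 (positions 6-7)
Total groups: 4

4


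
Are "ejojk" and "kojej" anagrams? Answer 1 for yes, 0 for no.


Strings: "ejojk", "kojej"
Sorted first:  ejjko
Sorted second: ejjko
Sorted forms match => anagrams

1


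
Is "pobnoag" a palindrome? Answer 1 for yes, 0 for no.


Input: pobnoag
Reversed: gaonbop
  Compare pos 0 ('p') with pos 6 ('g'): MISMATCH
  Compare pos 1 ('o') with pos 5 ('a'): MISMATCH
  Compare pos 2 ('b') with pos 4 ('o'): MISMATCH
Result: not a palindrome

0


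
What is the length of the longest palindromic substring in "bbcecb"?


Input: "bbcecb"
Checking substrings for palindromes:
  [1:6] "bcecb" (len 5) => palindrome
  [2:5] "cec" (len 3) => palindrome
  [0:2] "bb" (len 2) => palindrome
Longest palindromic substring: "bcecb" with length 5

5


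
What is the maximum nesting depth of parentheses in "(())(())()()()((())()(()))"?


Input: "(())(())()()()((())()(()))"
Tracking depth:
  Position 0 '(': depth becomes 1
  Position 1 '(': depth becomes 2
  Position 2 ')': depth becomes 1
  Position 3 ')': depth becomes 0
  Position 4 '(': depth becomes 1
  Position 5 '(': depth becomes 2
  Position 6 ')': depth becomes 1
  Position 7 ')': depth becomes 0
  Position 8 '(': depth becomes 1
  Position 9 ')': depth becomes 0
  Position 10 '(': depth becomes 1
  Position 11 ')': depth becomes 0
  Position 12 '(': depth becomes 1
  Position 13 ')': depth becomes 0
  Position 14 '(': depth becomes 1
  Position 15 '(': depth becomes 2
  Position 16 '(': depth becomes 3
  Position 17 ')': depth becomes 2
  Position 18 ')': depth becomes 1
  Position 19 '(': depth becomes 2
  Position 20 ')': depth becomes 1
  Position 21 '(': depth becomes 2
  Position 22 '(': depth becomes 3
  Position 23 ')': depth becomes 2
  Position 24 ')': depth becomes 1
  Position 25 ')': depth becomes 0
Maximum depth reached: 3

3


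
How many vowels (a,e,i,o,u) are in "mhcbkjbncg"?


Input: mhcbkjbncg
Checking each character:
  'm' at position 0: consonant
  'h' at position 1: consonant
  'c' at position 2: consonant
  'b' at position 3: consonant
  'k' at position 4: consonant
  'j' at position 5: consonant
  'b' at position 6: consonant
  'n' at position 7: consonant
  'c' at position 8: consonant
  'g' at position 9: consonant
Total vowels: 0

0


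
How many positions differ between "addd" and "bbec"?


Comparing "addd" and "bbec" position by position:
  Position 0: 'a' vs 'b' => DIFFER
  Position 1: 'd' vs 'b' => DIFFER
  Position 2: 'd' vs 'e' => DIFFER
  Position 3: 'd' vs 'c' => DIFFER
Positions that differ: 4

4


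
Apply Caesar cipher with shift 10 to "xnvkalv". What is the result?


Caesar cipher: shift "xnvkalv" by 10
  'x' (pos 23) + 10 = pos 7 = 'h'
  'n' (pos 13) + 10 = pos 23 = 'x'
  'v' (pos 21) + 10 = pos 5 = 'f'
  'k' (pos 10) + 10 = pos 20 = 'u'
  'a' (pos 0) + 10 = pos 10 = 'k'
  'l' (pos 11) + 10 = pos 21 = 'v'
  'v' (pos 21) + 10 = pos 5 = 'f'
Result: hxfukvf

hxfukvf


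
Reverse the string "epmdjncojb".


Input: epmdjncojb
Reading characters right to left:
  Position 9: 'b'
  Position 8: 'j'
  Position 7: 'o'
  Position 6: 'c'
  Position 5: 'n'
  Position 4: 'j'
  Position 3: 'd'
  Position 2: 'm'
  Position 1: 'p'
  Position 0: 'e'
Reversed: bjocnjdmpe

bjocnjdmpe


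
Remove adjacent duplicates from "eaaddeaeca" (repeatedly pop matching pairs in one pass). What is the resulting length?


Input: eaaddeaeca
Stack-based adjacent duplicate removal:
  Read 'e': push. Stack: e
  Read 'a': push. Stack: ea
  Read 'a': matches stack top 'a' => pop. Stack: e
  Read 'd': push. Stack: ed
  Read 'd': matches stack top 'd' => pop. Stack: e
  Read 'e': matches stack top 'e' => pop. Stack: (empty)
  Read 'a': push. Stack: a
  Read 'e': push. Stack: ae
  Read 'c': push. Stack: aec
  Read 'a': push. Stack: aeca
Final stack: "aeca" (length 4)

4


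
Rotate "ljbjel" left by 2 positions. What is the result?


Input: "ljbjel", rotate left by 2
First 2 characters: "lj"
Remaining characters: "bjel"
Concatenate remaining + first: "bjel" + "lj" = "bjellj"

bjellj


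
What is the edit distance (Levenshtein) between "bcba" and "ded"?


Computing edit distance: "bcba" -> "ded"
DP table:
           d    e    d
      0    1    2    3
  b   1    1    2    3
  c   2    2    2    3
  b   3    3    3    3
  a   4    4    4    4
Edit distance = dp[4][3] = 4

4


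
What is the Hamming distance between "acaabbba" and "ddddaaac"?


Comparing "acaabbba" and "ddddaaac" position by position:
  Position 0: 'a' vs 'd' => differ
  Position 1: 'c' vs 'd' => differ
  Position 2: 'a' vs 'd' => differ
  Position 3: 'a' vs 'd' => differ
  Position 4: 'b' vs 'a' => differ
  Position 5: 'b' vs 'a' => differ
  Position 6: 'b' vs 'a' => differ
  Position 7: 'a' vs 'c' => differ
Total differences (Hamming distance): 8

8


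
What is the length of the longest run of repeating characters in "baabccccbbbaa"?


Input: "baabccccbbbaa"
Scanning for longest run:
  Position 1 ('a'): new char, reset run to 1
  Position 2 ('a'): continues run of 'a', length=2
  Position 3 ('b'): new char, reset run to 1
  Position 4 ('c'): new char, reset run to 1
  Position 5 ('c'): continues run of 'c', length=2
  Position 6 ('c'): continues run of 'c', length=3
  Position 7 ('c'): continues run of 'c', length=4
  Position 8 ('b'): new char, reset run to 1
  Position 9 ('b'): continues run of 'b', length=2
  Position 10 ('b'): continues run of 'b', length=3
  Position 11 ('a'): new char, reset run to 1
  Position 12 ('a'): continues run of 'a', length=2
Longest run: 'c' with length 4

4


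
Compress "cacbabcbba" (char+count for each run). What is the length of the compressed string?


Input: cacbabcbba
Runs:
  'c' x 1 => "c1"
  'a' x 1 => "a1"
  'c' x 1 => "c1"
  'b' x 1 => "b1"
  'a' x 1 => "a1"
  'b' x 1 => "b1"
  'c' x 1 => "c1"
  'b' x 2 => "b2"
  'a' x 1 => "a1"
Compressed: "c1a1c1b1a1b1c1b2a1"
Compressed length: 18

18


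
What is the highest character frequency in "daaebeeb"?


Input: daaebeeb
Character counts:
  'a': 2
  'b': 2
  'd': 1
  'e': 3
Maximum frequency: 3

3


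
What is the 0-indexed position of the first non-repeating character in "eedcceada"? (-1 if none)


Input: eedcceada
Character frequencies:
  'a': 2
  'c': 2
  'd': 2
  'e': 3
Scanning left to right for freq == 1:
  Position 0 ('e'): freq=3, skip
  Position 1 ('e'): freq=3, skip
  Position 2 ('d'): freq=2, skip
  Position 3 ('c'): freq=2, skip
  Position 4 ('c'): freq=2, skip
  Position 5 ('e'): freq=3, skip
  Position 6 ('a'): freq=2, skip
  Position 7 ('d'): freq=2, skip
  Position 8 ('a'): freq=2, skip
  No unique character found => answer = -1

-1


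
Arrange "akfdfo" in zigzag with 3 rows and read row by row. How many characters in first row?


Zigzag "akfdfo" into 3 rows:
Placing characters:
  'a' => row 0
  'k' => row 1
  'f' => row 2
  'd' => row 1
  'f' => row 0
  'o' => row 1
Rows:
  Row 0: "af"
  Row 1: "kdo"
  Row 2: "f"
First row length: 2

2


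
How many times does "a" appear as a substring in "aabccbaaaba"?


Searching for "a" in "aabccbaaaba"
Scanning each position:
  Position 0: "a" => MATCH
  Position 1: "a" => MATCH
  Position 2: "b" => no
  Position 3: "c" => no
  Position 4: "c" => no
  Position 5: "b" => no
  Position 6: "a" => MATCH
  Position 7: "a" => MATCH
  Position 8: "a" => MATCH
  Position 9: "b" => no
  Position 10: "a" => MATCH
Total occurrences: 6

6


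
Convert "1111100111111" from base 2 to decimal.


Input: "1111100111111" in base 2
Positional expansion:
  Digit '1' (value 1) x 2^12 = 4096
  Digit '1' (value 1) x 2^11 = 2048
  Digit '1' (value 1) x 2^10 = 1024
  Digit '1' (value 1) x 2^9 = 512
  Digit '1' (value 1) x 2^8 = 256
  Digit '0' (value 0) x 2^7 = 0
  Digit '0' (value 0) x 2^6 = 0
  Digit '1' (value 1) x 2^5 = 32
  Digit '1' (value 1) x 2^4 = 16
  Digit '1' (value 1) x 2^3 = 8
  Digit '1' (value 1) x 2^2 = 4
  Digit '1' (value 1) x 2^1 = 2
  Digit '1' (value 1) x 2^0 = 1
Sum = 7999

7999


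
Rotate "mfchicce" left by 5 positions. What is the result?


Input: "mfchicce", rotate left by 5
First 5 characters: "mfchi"
Remaining characters: "cce"
Concatenate remaining + first: "cce" + "mfchi" = "ccemfchi"

ccemfchi


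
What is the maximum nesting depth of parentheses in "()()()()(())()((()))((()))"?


Input: "()()()()(())()((()))((()))"
Tracking depth:
  Position 0 '(': depth becomes 1
  Position 1 ')': depth becomes 0
  Position 2 '(': depth becomes 1
  Position 3 ')': depth becomes 0
  Position 4 '(': depth becomes 1
  Position 5 ')': depth becomes 0
  Position 6 '(': depth becomes 1
  Position 7 ')': depth becomes 0
  Position 8 '(': depth becomes 1
  Position 9 '(': depth becomes 2
  Position 10 ')': depth becomes 1
  Position 11 ')': depth becomes 0
  Position 12 '(': depth becomes 1
  Position 13 ')': depth becomes 0
  Position 14 '(': depth becomes 1
  Position 15 '(': depth becomes 2
  Position 16 '(': depth becomes 3
  Position 17 ')': depth becomes 2
  Position 18 ')': depth becomes 1
  Position 19 ')': depth becomes 0
  Position 20 '(': depth becomes 1
  Position 21 '(': depth becomes 2
  Position 22 '(': depth becomes 3
  Position 23 ')': depth becomes 2
  Position 24 ')': depth becomes 1
  Position 25 ')': depth becomes 0
Maximum depth reached: 3

3


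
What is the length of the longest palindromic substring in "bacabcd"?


Input: "bacabcd"
Checking substrings for palindromes:
  [0:5] "bacab" (len 5) => palindrome
  [1:4] "aca" (len 3) => palindrome
Longest palindromic substring: "bacab" with length 5

5


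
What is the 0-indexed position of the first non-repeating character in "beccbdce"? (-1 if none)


Input: beccbdce
Character frequencies:
  'b': 2
  'c': 3
  'd': 1
  'e': 2
Scanning left to right for freq == 1:
  Position 0 ('b'): freq=2, skip
  Position 1 ('e'): freq=2, skip
  Position 2 ('c'): freq=3, skip
  Position 3 ('c'): freq=3, skip
  Position 4 ('b'): freq=2, skip
  Position 5 ('d'): unique! => answer = 5

5


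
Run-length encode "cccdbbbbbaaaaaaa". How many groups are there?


Input: cccdbbbbbaaaaaaa
Scanning for consecutive runs:
  Group 1: 'c' x 3 (positions 0-2)
  Group 2: 'd' x 1 (positions 3-3)
  Group 3: 'b' x 5 (positions 4-8)
  Group 4: 'a' x 7 (positions 9-15)
Total groups: 4

4


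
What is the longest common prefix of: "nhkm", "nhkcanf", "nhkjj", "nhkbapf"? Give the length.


Words: nhkm, nhkcanf, nhkjj, nhkbapf
  Position 0: all 'n' => match
  Position 1: all 'h' => match
  Position 2: all 'k' => match
  Position 3: ('m', 'c', 'j', 'b') => mismatch, stop
LCP = "nhk" (length 3)

3


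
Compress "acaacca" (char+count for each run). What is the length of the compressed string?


Input: acaacca
Runs:
  'a' x 1 => "a1"
  'c' x 1 => "c1"
  'a' x 2 => "a2"
  'c' x 2 => "c2"
  'a' x 1 => "a1"
Compressed: "a1c1a2c2a1"
Compressed length: 10

10


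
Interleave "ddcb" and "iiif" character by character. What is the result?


Interleaving "ddcb" and "iiif":
  Position 0: 'd' from first, 'i' from second => "di"
  Position 1: 'd' from first, 'i' from second => "di"
  Position 2: 'c' from first, 'i' from second => "ci"
  Position 3: 'b' from first, 'f' from second => "bf"
Result: didicibf

didicibf


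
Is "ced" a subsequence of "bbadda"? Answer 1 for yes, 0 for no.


Check if "ced" is a subsequence of "bbadda"
Greedy scan:
  Position 0 ('b'): no match needed
  Position 1 ('b'): no match needed
  Position 2 ('a'): no match needed
  Position 3 ('d'): no match needed
  Position 4 ('d'): no match needed
  Position 5 ('a'): no match needed
Only matched 0/3 characters => not a subsequence

0


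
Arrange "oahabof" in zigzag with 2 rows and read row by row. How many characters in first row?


Zigzag "oahabof" into 2 rows:
Placing characters:
  'o' => row 0
  'a' => row 1
  'h' => row 0
  'a' => row 1
  'b' => row 0
  'o' => row 1
  'f' => row 0
Rows:
  Row 0: "ohbf"
  Row 1: "aao"
First row length: 4

4
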